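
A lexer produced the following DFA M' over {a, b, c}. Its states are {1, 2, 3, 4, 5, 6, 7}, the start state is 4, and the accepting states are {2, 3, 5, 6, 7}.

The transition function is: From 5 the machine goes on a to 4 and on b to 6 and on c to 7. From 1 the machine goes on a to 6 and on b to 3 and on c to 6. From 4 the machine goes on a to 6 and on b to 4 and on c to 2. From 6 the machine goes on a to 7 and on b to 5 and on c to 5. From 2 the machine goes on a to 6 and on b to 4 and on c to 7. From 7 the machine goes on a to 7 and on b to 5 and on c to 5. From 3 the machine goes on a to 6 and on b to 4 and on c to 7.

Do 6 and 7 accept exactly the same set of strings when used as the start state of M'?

Yes

States {1,3} cannot be reached from the start state, so discard them.
Initial partition by acceptance: {2,5,6,7} | {4}.
Refine {2,5,6,7} on symbol a: members go to different blocks, giving {2,6,7} and {5}.
Split {2,6,7} by δ(·,b) → {6,7} and {2}.
The partition is now stable with 4 blocks: {6,7} | {4} | {5} | {2}.
6 and 7 lie in the same block of the stable partition, so they are equivalent — no string distinguishes them.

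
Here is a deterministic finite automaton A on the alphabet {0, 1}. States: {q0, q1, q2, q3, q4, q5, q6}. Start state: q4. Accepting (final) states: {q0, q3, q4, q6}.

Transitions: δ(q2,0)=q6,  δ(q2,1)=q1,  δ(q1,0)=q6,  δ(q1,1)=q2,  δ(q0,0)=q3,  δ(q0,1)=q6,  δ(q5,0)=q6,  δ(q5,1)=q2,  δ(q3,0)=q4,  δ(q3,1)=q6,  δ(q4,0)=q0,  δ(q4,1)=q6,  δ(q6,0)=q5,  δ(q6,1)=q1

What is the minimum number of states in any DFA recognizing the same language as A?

Start with accepting vs non-accepting: {q0,q3,q4,q6} | {q1,q2,q5}.
Split {q0,q3,q4,q6} by δ(·,0) → {q0,q3,q4} and {q6}.
The partition is now stable with 3 blocks: {q0,q3,q4} | {q1,q2,q5} | {q6}.

3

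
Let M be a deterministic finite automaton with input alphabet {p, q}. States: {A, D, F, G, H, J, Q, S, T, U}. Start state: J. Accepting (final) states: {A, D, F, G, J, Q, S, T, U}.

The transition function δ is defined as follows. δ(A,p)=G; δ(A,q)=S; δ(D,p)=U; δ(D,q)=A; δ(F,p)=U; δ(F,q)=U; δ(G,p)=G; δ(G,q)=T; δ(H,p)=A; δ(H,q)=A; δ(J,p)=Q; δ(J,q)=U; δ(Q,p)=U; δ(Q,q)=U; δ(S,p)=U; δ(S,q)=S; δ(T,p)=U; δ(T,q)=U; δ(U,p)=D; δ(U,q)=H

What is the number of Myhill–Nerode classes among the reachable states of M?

States {F} cannot be reached from the start state, so discard them.
Initial partition by acceptance: {A,D,G,J,Q,S,T,U} | {H}.
Split {A,D,G,J,Q,S,T,U} by δ(·,q) → {A,D,G,J,Q,S,T} and {U}.
Refine {A,D,G,J,Q,S,T} on symbol p: members go to different blocks, giving {D,Q,S,T} and {A,G,J}.
On input q, block {D,Q,S,T} splits into {Q,T} and {D} and {S}.
Refine {A,G,J} on symbol p: members go to different blocks, giving {A,G} and {J}.
Refine {A,G} on symbol q: members go to different blocks, giving {A} and {G}.
Stable partition: {Q,T} | {H} | {U} | {A} | {D} | {S} | {J} | {G} — 8 equivalence classes.

8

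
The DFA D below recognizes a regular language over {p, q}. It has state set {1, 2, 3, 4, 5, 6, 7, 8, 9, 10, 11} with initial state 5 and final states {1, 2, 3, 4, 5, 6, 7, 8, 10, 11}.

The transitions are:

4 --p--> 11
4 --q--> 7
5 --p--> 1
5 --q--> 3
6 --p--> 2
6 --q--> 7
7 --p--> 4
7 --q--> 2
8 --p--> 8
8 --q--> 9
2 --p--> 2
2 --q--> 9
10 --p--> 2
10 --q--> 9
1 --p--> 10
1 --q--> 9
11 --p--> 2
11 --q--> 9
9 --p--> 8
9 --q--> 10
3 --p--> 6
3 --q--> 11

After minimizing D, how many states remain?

Initial partition by acceptance: {1,2,3,4,5,6,7,8,10,11} | {9}.
Split {1,2,3,4,5,6,7,8,10,11} by δ(·,q) → {1,2,8,10,11} and {3,4,5,6,7}.
On input p, block {3,4,5,6,7} splits into {4,5,6} and {3,7}.
Stable partition: {1,2,8,10,11} | {9} | {4,5,6} | {3,7} — 4 equivalence classes.

4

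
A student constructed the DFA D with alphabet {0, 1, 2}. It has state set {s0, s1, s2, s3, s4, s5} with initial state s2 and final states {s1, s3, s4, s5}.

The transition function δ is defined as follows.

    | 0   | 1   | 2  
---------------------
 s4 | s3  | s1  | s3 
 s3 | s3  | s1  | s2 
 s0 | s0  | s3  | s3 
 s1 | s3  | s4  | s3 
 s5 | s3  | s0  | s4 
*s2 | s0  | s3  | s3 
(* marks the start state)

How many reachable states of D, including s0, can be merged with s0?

2

Reachable states from the start: {s0,s1,s2,s3,s4}. Unreachable: {s5} — drop them.
P0 = {s1,s3,s4} | {s0,s2}.
Refine {s1,s3,s4} on symbol 2: members go to different blocks, giving {s1,s4} and {s3}.
No further refinement is possible. Final partition (3 blocks): {s1,s4} | {s0,s2} | {s3}.
The equivalence class containing s0 is {s0,s2}, of size 2.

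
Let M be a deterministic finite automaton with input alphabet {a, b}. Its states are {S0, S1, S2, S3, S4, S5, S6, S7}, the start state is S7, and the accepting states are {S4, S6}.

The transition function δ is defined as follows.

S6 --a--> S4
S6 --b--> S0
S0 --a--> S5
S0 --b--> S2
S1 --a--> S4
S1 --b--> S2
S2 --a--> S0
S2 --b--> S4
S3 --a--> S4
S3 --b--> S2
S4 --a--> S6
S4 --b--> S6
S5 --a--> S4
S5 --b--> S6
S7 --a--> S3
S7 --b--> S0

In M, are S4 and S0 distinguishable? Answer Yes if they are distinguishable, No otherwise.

Yes

States {S1} cannot be reached from the start state, so discard them.
P0 = {S4,S6} | {S0,S2,S3,S5,S7}.
Refine {S4,S6} on symbol b: members go to different blocks, giving {S4} and {S6}.
Split {S0,S2,S3,S5,S7} by δ(·,a) → {S0,S2,S7} and {S3,S5}.
Refine {S0,S2,S7} on symbol a: members go to different blocks, giving {S0,S7} and {S2}.
Refine {S0,S7} on symbol b: members go to different blocks, giving {S0} and {S7}.
Refine {S3,S5} on symbol b: members go to different blocks, giving {S3} and {S5}.
The partition is now stable with 7 blocks: {S4} | {S0} | {S6} | {S3} | {S2} | {S7} | {S5}.
S4 and S0 end up in different blocks, so they are distinguishable. For instance, the string 'ε' is accepted from only S4.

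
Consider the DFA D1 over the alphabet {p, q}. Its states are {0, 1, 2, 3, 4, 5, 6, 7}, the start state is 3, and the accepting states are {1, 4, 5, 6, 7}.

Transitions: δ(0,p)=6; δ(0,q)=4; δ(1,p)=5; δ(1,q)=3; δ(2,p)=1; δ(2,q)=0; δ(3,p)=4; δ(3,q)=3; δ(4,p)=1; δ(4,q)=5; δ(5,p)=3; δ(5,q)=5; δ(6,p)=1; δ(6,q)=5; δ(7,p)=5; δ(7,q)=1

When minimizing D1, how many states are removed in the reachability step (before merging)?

No path from 3 leads to 0, 2, 6, 7; the other 4 states are all reachable.

4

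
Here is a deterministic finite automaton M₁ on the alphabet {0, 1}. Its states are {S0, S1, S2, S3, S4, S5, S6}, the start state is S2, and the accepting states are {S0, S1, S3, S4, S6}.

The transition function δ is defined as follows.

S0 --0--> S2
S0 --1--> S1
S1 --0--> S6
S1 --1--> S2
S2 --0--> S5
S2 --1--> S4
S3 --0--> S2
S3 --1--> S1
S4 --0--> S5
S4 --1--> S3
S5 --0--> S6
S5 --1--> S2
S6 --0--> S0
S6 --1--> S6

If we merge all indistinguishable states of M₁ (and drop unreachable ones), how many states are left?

6

P0 = {S0,S1,S3,S4,S6} | {S2,S5}.
Refine {S0,S1,S3,S4,S6} on symbol 0: members go to different blocks, giving {S0,S3,S4} and {S1,S6}.
Split {S0,S3,S4} by δ(·,1) → {S0,S3} and {S4}.
On input 0, block {S2,S5} splits into {S2} and {S5}.
Split {S1,S6} by δ(·,0) → {S1} and {S6}.
Stable partition: {S0,S3} | {S2} | {S1} | {S4} | {S5} | {S6} — 6 equivalence classes.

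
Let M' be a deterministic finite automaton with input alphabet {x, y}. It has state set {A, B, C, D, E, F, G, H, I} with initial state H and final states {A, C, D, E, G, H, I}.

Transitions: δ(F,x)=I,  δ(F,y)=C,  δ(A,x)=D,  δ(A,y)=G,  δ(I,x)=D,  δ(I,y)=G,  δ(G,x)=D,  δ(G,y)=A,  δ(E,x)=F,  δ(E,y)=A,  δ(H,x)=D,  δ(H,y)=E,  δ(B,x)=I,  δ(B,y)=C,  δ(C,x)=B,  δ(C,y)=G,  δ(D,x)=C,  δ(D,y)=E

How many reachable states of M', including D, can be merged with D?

Start with accepting vs non-accepting: {A,C,D,E,G,H,I} | {B,F}.
On input x, block {A,C,D,E,G,H,I} splits into {A,D,G,H,I} and {C,E}.
Refine {A,D,G,H,I} on symbol x: members go to different blocks, giving {A,G,H,I} and {D}.
Refine {A,G,H,I} on symbol y: members go to different blocks, giving {A,G,I} and {H}.
The partition is now stable with 5 blocks: {A,G,I} | {B,F} | {C,E} | {D} | {H}.
State D belongs to the block {D}, which has 1 states.

1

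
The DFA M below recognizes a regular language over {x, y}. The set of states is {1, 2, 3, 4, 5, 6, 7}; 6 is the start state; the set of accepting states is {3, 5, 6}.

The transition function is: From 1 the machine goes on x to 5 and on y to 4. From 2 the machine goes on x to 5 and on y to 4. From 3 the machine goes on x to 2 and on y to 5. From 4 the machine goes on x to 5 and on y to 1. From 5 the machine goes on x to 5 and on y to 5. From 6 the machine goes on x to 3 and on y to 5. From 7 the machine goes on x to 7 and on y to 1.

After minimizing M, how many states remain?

4

First remove the unreachable states {7}; 6 states remain.
Initial partition by acceptance: {3,5,6} | {1,2,4}.
On input x, block {3,5,6} splits into {5,6} and {3}.
Refine {5,6} on symbol x: members go to different blocks, giving {5} and {6}.
No further refinement is possible. Final partition (4 blocks): {5} | {1,2,4} | {3} | {6}.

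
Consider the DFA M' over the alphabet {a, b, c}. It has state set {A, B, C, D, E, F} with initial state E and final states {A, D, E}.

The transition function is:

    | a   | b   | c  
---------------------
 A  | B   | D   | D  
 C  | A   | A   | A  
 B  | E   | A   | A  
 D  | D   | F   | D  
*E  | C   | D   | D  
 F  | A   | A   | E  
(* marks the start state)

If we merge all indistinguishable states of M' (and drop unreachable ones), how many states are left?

3

All states are reachable from the start state.
Start with accepting vs non-accepting: {A,D,E} | {B,C,F}.
Refine {A,D,E} on symbol a: members go to different blocks, giving {A,E} and {D}.
The partition is now stable with 3 blocks: {A,E} | {B,C,F} | {D}.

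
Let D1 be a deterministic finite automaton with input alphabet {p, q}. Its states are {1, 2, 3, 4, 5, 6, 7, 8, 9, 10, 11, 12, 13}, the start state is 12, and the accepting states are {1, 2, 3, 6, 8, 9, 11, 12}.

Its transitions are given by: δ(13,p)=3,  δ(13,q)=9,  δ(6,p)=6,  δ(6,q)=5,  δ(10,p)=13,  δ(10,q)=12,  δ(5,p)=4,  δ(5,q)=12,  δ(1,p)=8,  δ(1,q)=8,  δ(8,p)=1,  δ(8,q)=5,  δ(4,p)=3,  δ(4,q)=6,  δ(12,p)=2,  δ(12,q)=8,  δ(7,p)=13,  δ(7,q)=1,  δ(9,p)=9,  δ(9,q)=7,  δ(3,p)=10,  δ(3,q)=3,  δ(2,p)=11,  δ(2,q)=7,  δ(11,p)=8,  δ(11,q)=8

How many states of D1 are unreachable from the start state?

Exploring from 12, all states are eventually visited, so none are unreachable.

0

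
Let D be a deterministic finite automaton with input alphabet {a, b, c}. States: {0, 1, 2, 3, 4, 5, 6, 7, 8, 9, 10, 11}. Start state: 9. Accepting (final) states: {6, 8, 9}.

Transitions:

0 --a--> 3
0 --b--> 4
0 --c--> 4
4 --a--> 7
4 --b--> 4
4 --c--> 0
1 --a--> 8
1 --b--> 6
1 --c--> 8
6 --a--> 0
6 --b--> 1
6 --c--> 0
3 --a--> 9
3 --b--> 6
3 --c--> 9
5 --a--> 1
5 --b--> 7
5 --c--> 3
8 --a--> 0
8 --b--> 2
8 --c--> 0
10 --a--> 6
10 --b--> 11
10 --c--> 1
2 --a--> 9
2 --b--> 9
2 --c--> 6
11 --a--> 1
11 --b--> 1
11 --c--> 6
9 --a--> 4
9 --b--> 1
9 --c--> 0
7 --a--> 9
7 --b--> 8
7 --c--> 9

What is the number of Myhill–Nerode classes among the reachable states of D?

First remove the unreachable states {5,10,11}; 9 states remain.
Initial partition by acceptance: {6,8,9} | {0,1,2,3,4,7}.
On input a, block {0,1,2,3,4,7} splits into {1,2,3,7} and {0,4}.
No further refinement is possible. Final partition (3 blocks): {6,8,9} | {1,2,3,7} | {0,4}.

3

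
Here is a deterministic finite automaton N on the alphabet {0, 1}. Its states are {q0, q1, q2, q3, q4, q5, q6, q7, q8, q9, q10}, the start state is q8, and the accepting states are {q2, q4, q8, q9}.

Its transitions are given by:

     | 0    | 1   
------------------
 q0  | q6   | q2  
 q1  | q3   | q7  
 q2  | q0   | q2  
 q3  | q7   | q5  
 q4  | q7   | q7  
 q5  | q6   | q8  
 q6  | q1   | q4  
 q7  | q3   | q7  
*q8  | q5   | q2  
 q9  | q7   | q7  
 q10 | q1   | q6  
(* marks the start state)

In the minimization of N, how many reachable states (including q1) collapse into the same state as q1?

Reachable states from the start: {q0,q1,q2,q3,q4,q5,q6,q7,q8}. Unreachable: {q9,q10} — drop them.
P0 = {q2,q4,q8} | {q0,q1,q3,q5,q6,q7}.
On input 1, block {q2,q4,q8} splits into {q2,q8} and {q4}.
On input 1, block {q0,q1,q3,q5,q6,q7} splits into {q1,q3,q7} and {q0,q5} and {q6}.
On input 1, block {q1,q3,q7} splits into {q1,q7} and {q3}.
Stable partition: {q2,q8} | {q1,q7} | {q4} | {q0,q5} | {q6} | {q3} — 6 equivalence classes.
The equivalence class containing q1 is {q1,q7}, of size 2.

2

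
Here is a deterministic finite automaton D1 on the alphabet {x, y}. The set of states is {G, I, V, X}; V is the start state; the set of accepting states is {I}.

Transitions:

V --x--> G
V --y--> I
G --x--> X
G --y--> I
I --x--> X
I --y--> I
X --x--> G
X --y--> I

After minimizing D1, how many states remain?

Start with accepting vs non-accepting: {I} | {G,V,X}.
The partition is now stable with 2 blocks: {I} | {G,V,X}.

2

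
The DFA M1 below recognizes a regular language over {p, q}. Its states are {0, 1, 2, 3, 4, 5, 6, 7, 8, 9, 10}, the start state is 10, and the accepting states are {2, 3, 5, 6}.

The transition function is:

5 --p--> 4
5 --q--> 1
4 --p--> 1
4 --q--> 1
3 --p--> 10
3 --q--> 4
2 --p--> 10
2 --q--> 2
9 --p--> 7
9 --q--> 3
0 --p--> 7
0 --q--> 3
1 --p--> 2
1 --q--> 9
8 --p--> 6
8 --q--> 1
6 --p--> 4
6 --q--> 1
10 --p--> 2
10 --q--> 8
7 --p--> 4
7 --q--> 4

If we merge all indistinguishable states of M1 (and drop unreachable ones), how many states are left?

Reachable states from the start: {1,2,3,4,6,7,8,9,10}. Unreachable: {0,5} — drop them.
Start with accepting vs non-accepting: {2,3,6} | {1,4,7,8,9,10}.
Refine {2,3,6} on symbol q: members go to different blocks, giving {3,6} and {2}.
Refine {1,4,7,8,9,10} on symbol p: members go to different blocks, giving {4,7,9} and {1,10} and {8}.
Refine {3,6} on symbol p: members go to different blocks, giving {3} and {6}.
On input p, block {4,7,9} splits into {7,9} and {4}.
Split {7,9} by δ(·,p) → {7} and {9}.
Refine {1,10} on symbol q: members go to different blocks, giving {1} and {10}.
Stable partition: {3} | {7} | {2} | {1} | {8} | {6} | {4} | {9} | {10} — 9 equivalence classes.

9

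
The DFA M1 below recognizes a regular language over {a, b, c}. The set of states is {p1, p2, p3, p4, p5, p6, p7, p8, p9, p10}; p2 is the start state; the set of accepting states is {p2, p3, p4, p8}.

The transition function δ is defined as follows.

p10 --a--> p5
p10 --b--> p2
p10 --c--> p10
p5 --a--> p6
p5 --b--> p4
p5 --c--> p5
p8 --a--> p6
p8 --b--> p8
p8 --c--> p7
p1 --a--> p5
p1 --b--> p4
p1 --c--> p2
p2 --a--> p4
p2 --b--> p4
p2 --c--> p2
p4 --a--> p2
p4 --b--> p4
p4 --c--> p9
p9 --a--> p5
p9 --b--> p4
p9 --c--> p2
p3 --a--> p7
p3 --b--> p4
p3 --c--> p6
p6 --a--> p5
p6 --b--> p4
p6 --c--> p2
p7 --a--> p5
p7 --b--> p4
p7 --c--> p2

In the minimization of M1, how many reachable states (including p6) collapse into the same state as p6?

Reachable states from the start: {p2,p4,p5,p6,p9}. Unreachable: {p1,p3,p7,p8,p10} — drop them.
Start with accepting vs non-accepting: {p2,p4} | {p5,p6,p9}.
On input c, block {p2,p4} splits into {p2} and {p4}.
Split {p5,p6,p9} by δ(·,c) → {p6,p9} and {p5}.
Stable partition: {p2} | {p6,p9} | {p4} | {p5} — 4 equivalence classes.
The equivalence class containing p6 is {p6,p9}, of size 2.

2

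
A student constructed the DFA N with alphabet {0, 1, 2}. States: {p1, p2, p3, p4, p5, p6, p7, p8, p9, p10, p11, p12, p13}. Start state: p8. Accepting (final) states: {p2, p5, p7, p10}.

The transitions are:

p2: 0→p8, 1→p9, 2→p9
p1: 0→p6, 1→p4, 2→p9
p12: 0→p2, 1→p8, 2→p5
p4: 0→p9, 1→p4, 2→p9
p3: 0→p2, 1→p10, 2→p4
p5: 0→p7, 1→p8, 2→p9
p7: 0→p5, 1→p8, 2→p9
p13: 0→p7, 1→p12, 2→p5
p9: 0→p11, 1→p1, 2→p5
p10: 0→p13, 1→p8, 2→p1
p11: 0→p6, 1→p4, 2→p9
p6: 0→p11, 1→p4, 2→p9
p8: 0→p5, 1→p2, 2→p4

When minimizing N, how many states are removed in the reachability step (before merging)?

4

BFS from p8 reaches {p1, p2, p4, p5, p6, p7, p8, p9, p11}; the 4 state(s) p3, p10, p12, p13 are never visited.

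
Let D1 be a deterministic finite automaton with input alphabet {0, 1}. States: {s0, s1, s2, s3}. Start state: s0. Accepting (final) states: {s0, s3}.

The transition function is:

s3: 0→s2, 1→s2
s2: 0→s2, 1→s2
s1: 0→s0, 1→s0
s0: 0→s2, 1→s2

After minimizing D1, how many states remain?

2

First remove the unreachable states {s1,s3}; 2 states remain.
Start with accepting vs non-accepting: {s0} | {s2}.
No further refinement is possible. Final partition (2 blocks): {s0} | {s2}.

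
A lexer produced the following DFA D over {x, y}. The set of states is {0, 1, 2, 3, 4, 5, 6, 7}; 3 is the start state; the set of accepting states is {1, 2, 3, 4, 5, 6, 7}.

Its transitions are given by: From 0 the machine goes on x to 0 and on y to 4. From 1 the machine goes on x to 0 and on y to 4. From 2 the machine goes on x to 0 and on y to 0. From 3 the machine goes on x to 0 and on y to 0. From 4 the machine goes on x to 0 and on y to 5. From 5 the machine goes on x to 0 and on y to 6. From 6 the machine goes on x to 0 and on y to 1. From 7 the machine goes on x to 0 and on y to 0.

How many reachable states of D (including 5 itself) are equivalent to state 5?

4

States {2,7} cannot be reached from the start state, so discard them.
Start with accepting vs non-accepting: {1,3,4,5,6} | {0}.
Refine {1,3,4,5,6} on symbol y: members go to different blocks, giving {1,4,5,6} and {3}.
The partition is now stable with 3 blocks: {1,4,5,6} | {0} | {3}.
State 5 belongs to the block {1,4,5,6}, which has 4 states.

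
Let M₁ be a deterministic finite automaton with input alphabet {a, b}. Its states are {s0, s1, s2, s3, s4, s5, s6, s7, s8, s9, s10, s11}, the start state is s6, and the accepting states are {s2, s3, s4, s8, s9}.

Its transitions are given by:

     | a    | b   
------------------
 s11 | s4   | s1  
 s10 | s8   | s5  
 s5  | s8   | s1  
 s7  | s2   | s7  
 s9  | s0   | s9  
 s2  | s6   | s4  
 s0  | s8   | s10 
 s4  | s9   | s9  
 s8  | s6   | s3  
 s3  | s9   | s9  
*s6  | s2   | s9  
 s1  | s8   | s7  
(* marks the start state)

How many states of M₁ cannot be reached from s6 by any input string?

Starting at s6 and following transitions, the reachable set is {s0, s1, s2, s3, s4, s5, s6, s7, s8, s9, s10}. That leaves s11 unreachable — 1 in total.

1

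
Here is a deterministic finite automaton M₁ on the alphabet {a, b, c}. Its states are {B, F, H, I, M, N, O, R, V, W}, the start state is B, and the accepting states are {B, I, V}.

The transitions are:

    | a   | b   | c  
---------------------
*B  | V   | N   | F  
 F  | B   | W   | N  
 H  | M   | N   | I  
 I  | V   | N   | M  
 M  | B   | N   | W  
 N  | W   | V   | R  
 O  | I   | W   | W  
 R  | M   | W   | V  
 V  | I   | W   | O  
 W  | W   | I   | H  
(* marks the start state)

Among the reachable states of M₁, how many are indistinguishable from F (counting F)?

3

Start with accepting vs non-accepting: {B,I,V} | {F,H,M,N,O,R,W}.
Split {F,H,M,N,O,R,W} by δ(·,a) → {H,N,R,W} and {F,M,O}.
Refine {H,N,R,W} on symbol a: members go to different blocks, giving {N,W} and {H,R}.
No further refinement is possible. Final partition (4 blocks): {B,I,V} | {N,W} | {F,M,O} | {H,R}.
The equivalence class containing F is {F,M,O}, of size 3.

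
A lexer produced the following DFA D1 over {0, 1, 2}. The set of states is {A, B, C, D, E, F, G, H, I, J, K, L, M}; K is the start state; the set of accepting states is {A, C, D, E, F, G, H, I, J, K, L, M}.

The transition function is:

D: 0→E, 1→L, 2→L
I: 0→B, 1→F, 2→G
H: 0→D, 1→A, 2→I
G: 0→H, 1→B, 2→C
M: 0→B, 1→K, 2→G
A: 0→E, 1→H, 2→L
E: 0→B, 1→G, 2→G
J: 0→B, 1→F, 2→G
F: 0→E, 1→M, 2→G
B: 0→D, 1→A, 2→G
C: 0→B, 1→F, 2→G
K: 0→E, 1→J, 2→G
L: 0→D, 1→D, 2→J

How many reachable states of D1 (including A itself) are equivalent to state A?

Start with accepting vs non-accepting: {A,C,D,E,F,G,H,I,J,K,L,M} | {B}.
Split {A,C,D,E,F,G,H,I,J,K,L,M} by δ(·,0) → {A,D,F,G,H,K,L} and {C,E,I,J,M}.
Refine {A,D,F,G,H,K,L} on symbol 0: members go to different blocks, giving {A,D,F,K} and {G,H,L}.
Refine {A,D,F,K} on symbol 1: members go to different blocks, giving {A,D} and {F,K}.
Refine {C,E,I,J,M} on symbol 1: members go to different blocks, giving {C,I,J,M} and {E}.
On input 0, block {G,H,L} splits into {H,L} and {G}.
The partition is now stable with 7 blocks: {A,D} | {B} | {C,I,J,M} | {H,L} | {F,K} | {E} | {G}.
State A belongs to the block {A,D}, which has 2 states.

2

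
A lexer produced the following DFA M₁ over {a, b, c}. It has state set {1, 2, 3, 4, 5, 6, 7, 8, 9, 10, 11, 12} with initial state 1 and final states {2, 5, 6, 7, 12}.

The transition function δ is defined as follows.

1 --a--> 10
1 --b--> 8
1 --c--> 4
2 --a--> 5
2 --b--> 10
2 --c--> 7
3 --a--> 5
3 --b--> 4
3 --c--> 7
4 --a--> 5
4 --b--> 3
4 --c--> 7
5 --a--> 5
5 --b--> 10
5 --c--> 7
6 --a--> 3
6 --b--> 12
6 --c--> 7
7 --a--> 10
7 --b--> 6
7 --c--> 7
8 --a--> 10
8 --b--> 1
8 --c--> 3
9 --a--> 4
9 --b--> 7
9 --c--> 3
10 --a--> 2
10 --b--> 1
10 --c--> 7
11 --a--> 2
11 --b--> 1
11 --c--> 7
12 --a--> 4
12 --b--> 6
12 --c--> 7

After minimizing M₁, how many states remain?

States {9,11} cannot be reached from the start state, so discard them.
P0 = {2,5,6,7,12} | {1,3,4,8,10}.
Split {2,5,6,7,12} by δ(·,a) → {6,7,12} and {2,5}.
Split {1,3,4,8,10} by δ(·,a) → {3,4,10} and {1,8}.
Refine {3,4,10} on symbol b: members go to different blocks, giving {3,4} and {10}.
On input a, block {6,7,12} splits into {6,12} and {7}.
No further refinement is possible. Final partition (6 blocks): {6,12} | {3,4} | {2,5} | {1,8} | {10} | {7}.

6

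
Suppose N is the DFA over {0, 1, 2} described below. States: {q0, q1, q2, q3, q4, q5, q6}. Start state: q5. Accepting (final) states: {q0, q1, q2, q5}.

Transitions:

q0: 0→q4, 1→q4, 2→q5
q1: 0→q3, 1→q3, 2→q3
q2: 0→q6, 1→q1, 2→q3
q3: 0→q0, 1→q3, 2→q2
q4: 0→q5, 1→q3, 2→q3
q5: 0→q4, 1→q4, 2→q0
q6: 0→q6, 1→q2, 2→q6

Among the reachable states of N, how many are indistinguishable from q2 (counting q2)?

1

P0 = {q0,q1,q2,q5} | {q3,q4,q6}.
Split {q0,q1,q2,q5} by δ(·,1) → {q0,q1,q5} and {q2}.
On input 2, block {q0,q1,q5} splits into {q0,q5} and {q1}.
Refine {q3,q4,q6} on symbol 0: members go to different blocks, giving {q3,q4} and {q6}.
On input 2, block {q3,q4} splits into {q3} and {q4}.
No further refinement is possible. Final partition (6 blocks): {q0,q5} | {q3} | {q2} | {q1} | {q6} | {q4}.
State q2 belongs to the block {q2}, which has 1 states.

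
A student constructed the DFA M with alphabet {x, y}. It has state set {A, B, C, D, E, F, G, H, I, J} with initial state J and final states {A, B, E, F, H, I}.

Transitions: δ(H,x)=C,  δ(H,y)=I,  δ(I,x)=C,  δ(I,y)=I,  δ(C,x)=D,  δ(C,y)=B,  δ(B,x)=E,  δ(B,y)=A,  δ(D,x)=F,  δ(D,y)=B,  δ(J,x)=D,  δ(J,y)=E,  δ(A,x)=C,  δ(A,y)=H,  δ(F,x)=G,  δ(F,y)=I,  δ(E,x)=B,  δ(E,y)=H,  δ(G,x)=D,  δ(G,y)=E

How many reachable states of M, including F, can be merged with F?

4

Every state is reachable, so we keep all 10.
Start with accepting vs non-accepting: {A,B,E,F,H,I} | {C,D,G,J}.
On input x, block {A,B,E,F,H,I} splits into {A,F,H,I} and {B,E}.
On input x, block {C,D,G,J} splits into {C,G,J} and {D}.
Stable partition: {A,F,H,I} | {C,G,J} | {B,E} | {D} — 4 equivalence classes.
The equivalence class containing F is {A,F,H,I}, of size 4.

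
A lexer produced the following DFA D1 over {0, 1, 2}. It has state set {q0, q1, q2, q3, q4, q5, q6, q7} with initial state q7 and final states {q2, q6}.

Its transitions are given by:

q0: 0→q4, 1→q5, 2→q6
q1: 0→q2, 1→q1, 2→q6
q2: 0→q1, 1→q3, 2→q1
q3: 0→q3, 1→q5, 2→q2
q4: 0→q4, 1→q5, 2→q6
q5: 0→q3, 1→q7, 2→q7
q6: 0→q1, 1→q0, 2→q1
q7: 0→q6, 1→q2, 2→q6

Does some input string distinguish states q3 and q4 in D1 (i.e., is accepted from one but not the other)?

No

All states are reachable from the start state.
Initial partition by acceptance: {q2,q6} | {q0,q1,q3,q4,q5,q7}.
On input 0, block {q0,q1,q3,q4,q5,q7} splits into {q0,q3,q4,q5} and {q1,q7}.
Refine {q0,q3,q4,q5} on symbol 1: members go to different blocks, giving {q0,q3,q4} and {q5}.
On input 1, block {q1,q7} splits into {q1} and {q7}.
The partition is now stable with 5 blocks: {q2,q6} | {q0,q3,q4} | {q1} | {q5} | {q7}.
q3 and q4 lie in the same block of the stable partition, so they are equivalent — no string distinguishes them.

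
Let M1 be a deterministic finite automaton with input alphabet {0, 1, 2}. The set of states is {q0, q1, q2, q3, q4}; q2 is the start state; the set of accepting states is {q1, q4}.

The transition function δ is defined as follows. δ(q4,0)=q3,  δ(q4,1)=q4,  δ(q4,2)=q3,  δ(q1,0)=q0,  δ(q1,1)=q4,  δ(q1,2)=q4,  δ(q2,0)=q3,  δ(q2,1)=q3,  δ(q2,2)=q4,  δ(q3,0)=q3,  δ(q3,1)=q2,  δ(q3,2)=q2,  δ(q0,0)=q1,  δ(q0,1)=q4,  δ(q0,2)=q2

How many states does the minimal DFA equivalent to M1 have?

3

Reachable states from the start: {q2,q3,q4}. Unreachable: {q0,q1} — drop them.
P0 = {q4} | {q2,q3}.
On input 2, block {q2,q3} splits into {q2} and {q3}.
No further refinement is possible. Final partition (3 blocks): {q4} | {q2} | {q3}.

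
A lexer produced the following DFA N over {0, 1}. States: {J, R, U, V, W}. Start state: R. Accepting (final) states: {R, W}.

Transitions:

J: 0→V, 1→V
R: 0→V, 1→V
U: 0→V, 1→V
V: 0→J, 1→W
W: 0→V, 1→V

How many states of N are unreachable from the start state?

Starting at R and following transitions, the reachable set is {J, R, V, W}. That leaves U unreachable — 1 in total.

1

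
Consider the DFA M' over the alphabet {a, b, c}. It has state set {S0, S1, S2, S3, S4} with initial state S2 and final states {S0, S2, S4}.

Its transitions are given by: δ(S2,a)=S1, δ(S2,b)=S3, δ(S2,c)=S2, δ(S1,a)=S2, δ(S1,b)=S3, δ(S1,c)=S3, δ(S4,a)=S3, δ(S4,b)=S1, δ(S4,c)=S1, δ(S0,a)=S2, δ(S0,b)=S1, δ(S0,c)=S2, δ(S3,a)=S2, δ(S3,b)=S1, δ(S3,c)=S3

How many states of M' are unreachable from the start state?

2

Starting at S2 and following transitions, the reachable set is {S1, S2, S3}. That leaves S0, S4 unreachable — 2 in total.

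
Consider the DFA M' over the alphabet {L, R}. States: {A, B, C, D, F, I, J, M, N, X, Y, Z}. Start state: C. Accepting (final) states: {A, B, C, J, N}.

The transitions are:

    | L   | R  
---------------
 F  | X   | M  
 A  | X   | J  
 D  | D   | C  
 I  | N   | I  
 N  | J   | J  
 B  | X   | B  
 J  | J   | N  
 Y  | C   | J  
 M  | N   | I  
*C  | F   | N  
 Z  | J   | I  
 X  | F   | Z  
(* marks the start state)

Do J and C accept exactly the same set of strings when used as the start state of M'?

States {A,B,D,Y} cannot be reached from the start state, so discard them.
P0 = {C,J,N} | {F,I,M,X,Z}.
Refine {C,J,N} on symbol L: members go to different blocks, giving {J,N} and {C}.
Refine {F,I,M,X,Z} on symbol L: members go to different blocks, giving {I,M,Z} and {F,X}.
The partition is now stable with 4 blocks: {J,N} | {I,M,Z} | {C} | {F,X}.
J and C end up in different blocks, so they are distinguishable. For instance, the string 'L' is accepted from only J.

No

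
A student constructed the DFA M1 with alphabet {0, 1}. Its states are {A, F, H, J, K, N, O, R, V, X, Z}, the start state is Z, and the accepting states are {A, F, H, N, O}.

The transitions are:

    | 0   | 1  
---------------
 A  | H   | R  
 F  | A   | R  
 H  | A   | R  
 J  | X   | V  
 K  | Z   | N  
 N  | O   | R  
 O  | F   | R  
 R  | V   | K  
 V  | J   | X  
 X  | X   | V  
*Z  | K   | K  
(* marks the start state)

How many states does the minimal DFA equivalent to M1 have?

Start with accepting vs non-accepting: {A,F,H,N,O} | {J,K,R,V,X,Z}.
Refine {J,K,R,V,X,Z} on symbol 1: members go to different blocks, giving {J,R,V,X,Z} and {K}.
Refine {J,R,V,X,Z} on symbol 0: members go to different blocks, giving {J,R,V,X} and {Z}.
On input 1, block {J,R,V,X} splits into {J,V,X} and {R}.
No further refinement is possible. Final partition (5 blocks): {A,F,H,N,O} | {J,V,X} | {K} | {Z} | {R}.

5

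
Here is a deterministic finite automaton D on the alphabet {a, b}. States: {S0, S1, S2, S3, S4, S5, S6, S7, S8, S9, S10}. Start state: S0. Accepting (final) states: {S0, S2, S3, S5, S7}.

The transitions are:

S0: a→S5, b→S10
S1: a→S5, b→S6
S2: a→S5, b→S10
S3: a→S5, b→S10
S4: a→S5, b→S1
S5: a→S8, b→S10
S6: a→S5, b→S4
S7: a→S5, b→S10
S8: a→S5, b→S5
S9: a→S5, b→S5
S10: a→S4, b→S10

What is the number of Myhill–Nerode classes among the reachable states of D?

First remove the unreachable states {S2,S3,S7,S9}; 7 states remain.
Initial partition by acceptance: {S0,S5} | {S1,S4,S6,S8,S10}.
On input a, block {S0,S5} splits into {S0} and {S5}.
Refine {S1,S4,S6,S8,S10} on symbol a: members go to different blocks, giving {S1,S4,S6,S8} and {S10}.
On input b, block {S1,S4,S6,S8} splits into {S1,S4,S6} and {S8}.
No further refinement is possible. Final partition (5 blocks): {S0} | {S1,S4,S6} | {S5} | {S10} | {S8}.

5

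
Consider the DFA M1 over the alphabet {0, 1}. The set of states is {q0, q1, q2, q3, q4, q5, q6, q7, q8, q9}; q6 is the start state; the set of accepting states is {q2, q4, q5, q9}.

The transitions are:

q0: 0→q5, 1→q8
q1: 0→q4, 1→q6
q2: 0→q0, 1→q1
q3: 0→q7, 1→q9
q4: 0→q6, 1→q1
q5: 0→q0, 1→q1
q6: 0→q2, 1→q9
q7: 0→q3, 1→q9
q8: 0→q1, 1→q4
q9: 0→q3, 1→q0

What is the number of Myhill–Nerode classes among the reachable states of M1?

Every state is reachable, so we keep all 10.
Initial partition by acceptance: {q2,q4,q5,q9} | {q0,q1,q3,q6,q7,q8}.
On input 0, block {q0,q1,q3,q6,q7,q8} splits into {q0,q1,q6} and {q3,q7,q8}.
On input 0, block {q2,q4,q5,q9} splits into {q2,q4,q5} and {q9}.
Split {q0,q1,q6} by δ(·,1) → {q0} and {q1} and {q6}.
Split {q2,q4,q5} by δ(·,0) → {q2,q5} and {q4}.
Refine {q3,q7,q8} on symbol 0: members go to different blocks, giving {q3,q7} and {q8}.
The partition is now stable with 8 blocks: {q2,q5} | {q0} | {q3,q7} | {q9} | {q1} | {q6} | {q4} | {q8}.

8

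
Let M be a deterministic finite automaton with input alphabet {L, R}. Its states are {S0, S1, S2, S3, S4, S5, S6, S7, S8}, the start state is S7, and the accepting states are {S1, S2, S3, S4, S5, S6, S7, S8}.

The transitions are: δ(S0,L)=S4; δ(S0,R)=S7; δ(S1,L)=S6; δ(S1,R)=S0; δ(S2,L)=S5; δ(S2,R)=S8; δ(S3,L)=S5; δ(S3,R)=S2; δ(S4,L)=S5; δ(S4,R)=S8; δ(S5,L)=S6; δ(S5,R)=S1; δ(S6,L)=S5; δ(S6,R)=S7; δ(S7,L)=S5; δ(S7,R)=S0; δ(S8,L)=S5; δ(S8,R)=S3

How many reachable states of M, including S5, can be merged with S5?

2

P0 = {S1,S2,S3,S4,S5,S6,S7,S8} | {S0}.
Refine {S1,S2,S3,S4,S5,S6,S7,S8} on symbol R: members go to different blocks, giving {S2,S3,S4,S5,S6,S8} and {S1,S7}.
Refine {S2,S3,S4,S5,S6,S8} on symbol R: members go to different blocks, giving {S2,S3,S4,S8} and {S5,S6}.
Stable partition: {S2,S3,S4,S8} | {S0} | {S1,S7} | {S5,S6} — 4 equivalence classes.
State S5 belongs to the block {S5,S6}, which has 2 states.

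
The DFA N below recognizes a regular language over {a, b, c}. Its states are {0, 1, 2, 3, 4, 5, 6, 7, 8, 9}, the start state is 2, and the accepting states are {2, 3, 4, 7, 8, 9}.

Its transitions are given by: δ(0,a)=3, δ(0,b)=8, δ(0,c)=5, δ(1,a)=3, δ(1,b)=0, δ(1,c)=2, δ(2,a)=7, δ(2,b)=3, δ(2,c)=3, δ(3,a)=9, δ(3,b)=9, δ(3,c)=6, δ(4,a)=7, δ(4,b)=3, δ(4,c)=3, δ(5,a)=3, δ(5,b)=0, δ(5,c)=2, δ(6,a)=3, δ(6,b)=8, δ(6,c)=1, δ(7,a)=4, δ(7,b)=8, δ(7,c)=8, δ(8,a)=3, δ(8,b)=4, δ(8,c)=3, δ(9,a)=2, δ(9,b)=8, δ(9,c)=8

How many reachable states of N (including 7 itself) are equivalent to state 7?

2

P0 = {2,3,4,7,8,9} | {0,1,5,6}.
Refine {2,3,4,7,8,9} on symbol c: members go to different blocks, giving {2,4,7,8,9} and {3}.
On input a, block {2,4,7,8,9} splits into {2,4,7,9} and {8}.
Refine {2,4,7,9} on symbol b: members go to different blocks, giving {2,4} and {7,9}.
Refine {0,1,5,6} on symbol b: members go to different blocks, giving {0,6} and {1,5}.
No further refinement is possible. Final partition (6 blocks): {2,4} | {0,6} | {3} | {8} | {7,9} | {1,5}.
The equivalence class containing 7 is {7,9}, of size 2.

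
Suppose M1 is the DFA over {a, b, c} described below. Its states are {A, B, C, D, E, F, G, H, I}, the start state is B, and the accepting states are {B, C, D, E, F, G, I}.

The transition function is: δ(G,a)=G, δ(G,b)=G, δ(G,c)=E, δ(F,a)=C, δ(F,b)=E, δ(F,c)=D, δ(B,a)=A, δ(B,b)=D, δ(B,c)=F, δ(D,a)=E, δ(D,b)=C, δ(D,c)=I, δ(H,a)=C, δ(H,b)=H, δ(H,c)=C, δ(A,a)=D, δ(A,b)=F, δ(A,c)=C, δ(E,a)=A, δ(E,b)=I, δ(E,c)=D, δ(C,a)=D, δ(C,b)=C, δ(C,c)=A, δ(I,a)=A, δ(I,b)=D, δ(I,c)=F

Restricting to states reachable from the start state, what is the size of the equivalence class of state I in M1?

Reachable states from the start: {A,B,C,D,E,F,I}. Unreachable: {G,H} — drop them.
P0 = {B,C,D,E,F,I} | {A}.
Refine {B,C,D,E,F,I} on symbol a: members go to different blocks, giving {B,E,I} and {C,D,F}.
Refine {B,E,I} on symbol b: members go to different blocks, giving {B,I} and {E}.
Split {C,D,F} by δ(·,a) → {C,F} and {D}.
Refine {C,F} on symbol a: members go to different blocks, giving {C} and {F}.
Stable partition: {B,I} | {A} | {C} | {E} | {D} | {F} — 6 equivalence classes.
The equivalence class containing I is {B,I}, of size 2.

2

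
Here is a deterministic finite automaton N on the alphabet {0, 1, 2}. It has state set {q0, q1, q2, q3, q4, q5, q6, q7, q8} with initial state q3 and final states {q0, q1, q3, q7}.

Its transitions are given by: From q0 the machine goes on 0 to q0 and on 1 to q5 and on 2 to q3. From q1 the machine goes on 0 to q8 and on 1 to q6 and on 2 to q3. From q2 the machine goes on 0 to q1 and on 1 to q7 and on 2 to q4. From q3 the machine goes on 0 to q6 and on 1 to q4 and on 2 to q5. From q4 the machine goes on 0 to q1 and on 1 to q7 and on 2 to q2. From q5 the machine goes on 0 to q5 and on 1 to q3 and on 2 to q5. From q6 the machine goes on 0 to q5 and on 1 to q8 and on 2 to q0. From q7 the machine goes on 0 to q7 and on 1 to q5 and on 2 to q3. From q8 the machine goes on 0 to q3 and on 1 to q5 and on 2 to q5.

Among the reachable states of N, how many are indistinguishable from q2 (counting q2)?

Start with accepting vs non-accepting: {q0,q1,q3,q7} | {q2,q4,q5,q6,q8}.
Refine {q0,q1,q3,q7} on symbol 0: members go to different blocks, giving {q0,q7} and {q1,q3}.
Refine {q2,q4,q5,q6,q8} on symbol 0: members go to different blocks, giving {q2,q4,q8} and {q5,q6}.
Refine {q2,q4,q8} on symbol 1: members go to different blocks, giving {q2,q4} and {q8}.
Split {q1,q3} by δ(·,0) → {q1} and {q3}.
On input 1, block {q5,q6} splits into {q5} and {q6}.
No further refinement is possible. Final partition (7 blocks): {q0,q7} | {q2,q4} | {q1} | {q5} | {q8} | {q3} | {q6}.
State q2 belongs to the block {q2,q4}, which has 2 states.

2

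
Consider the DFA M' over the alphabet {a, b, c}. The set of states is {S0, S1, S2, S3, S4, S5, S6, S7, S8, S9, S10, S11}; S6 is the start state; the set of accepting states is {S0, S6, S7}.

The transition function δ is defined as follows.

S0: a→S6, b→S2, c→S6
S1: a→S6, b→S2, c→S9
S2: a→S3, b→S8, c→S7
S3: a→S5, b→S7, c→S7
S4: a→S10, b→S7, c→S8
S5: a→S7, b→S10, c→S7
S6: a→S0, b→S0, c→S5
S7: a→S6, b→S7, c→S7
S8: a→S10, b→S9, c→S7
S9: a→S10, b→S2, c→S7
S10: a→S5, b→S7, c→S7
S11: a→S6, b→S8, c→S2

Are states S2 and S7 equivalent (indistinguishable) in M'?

First remove the unreachable states {S1,S4,S11}; 9 states remain.
Initial partition by acceptance: {S0,S6,S7} | {S2,S3,S5,S8,S9,S10}.
On input b, block {S0,S6,S7} splits into {S6,S7} and {S0}.
On input a, block {S6,S7} splits into {S6} and {S7}.
Split {S2,S3,S5,S8,S9,S10} by δ(·,a) → {S2,S3,S8,S9,S10} and {S5}.
Refine {S2,S3,S8,S9,S10} on symbol a: members go to different blocks, giving {S2,S8,S9} and {S3,S10}.
No further refinement is possible. Final partition (6 blocks): {S6} | {S2,S8,S9} | {S0} | {S7} | {S5} | {S3,S10}.
S2 and S7 end up in different blocks, so they are distinguishable. For instance, the string 'ε' is accepted from only S7.

No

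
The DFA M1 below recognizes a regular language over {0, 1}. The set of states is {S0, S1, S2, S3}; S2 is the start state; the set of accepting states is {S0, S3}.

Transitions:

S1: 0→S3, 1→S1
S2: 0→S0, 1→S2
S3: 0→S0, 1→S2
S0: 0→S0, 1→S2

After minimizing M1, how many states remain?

Reachable states from the start: {S0,S2}. Unreachable: {S1,S3} — drop them.
P0 = {S0} | {S2}.
No further refinement is possible. Final partition (2 blocks): {S0} | {S2}.

2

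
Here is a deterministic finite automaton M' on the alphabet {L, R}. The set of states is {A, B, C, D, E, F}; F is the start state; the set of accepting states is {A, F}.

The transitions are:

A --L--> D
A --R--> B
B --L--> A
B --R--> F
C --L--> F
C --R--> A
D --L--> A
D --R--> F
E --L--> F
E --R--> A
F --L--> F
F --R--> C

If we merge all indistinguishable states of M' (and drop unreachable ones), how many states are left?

Reachable states from the start: {A,B,C,D,F}. Unreachable: {E} — drop them.
Initial partition by acceptance: {A,F} | {B,C,D}.
Refine {A,F} on symbol L: members go to different blocks, giving {A} and {F}.
On input L, block {B,C,D} splits into {B,D} and {C}.
The partition is now stable with 4 blocks: {A} | {B,D} | {F} | {C}.

4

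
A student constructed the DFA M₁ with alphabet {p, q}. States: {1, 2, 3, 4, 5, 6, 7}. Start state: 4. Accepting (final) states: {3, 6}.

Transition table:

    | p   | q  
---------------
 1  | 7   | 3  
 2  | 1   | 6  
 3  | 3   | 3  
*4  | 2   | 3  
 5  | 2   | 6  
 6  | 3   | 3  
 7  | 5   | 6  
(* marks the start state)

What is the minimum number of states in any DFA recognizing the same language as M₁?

2

P0 = {3,6} | {1,2,4,5,7}.
The partition is now stable with 2 blocks: {3,6} | {1,2,4,5,7}.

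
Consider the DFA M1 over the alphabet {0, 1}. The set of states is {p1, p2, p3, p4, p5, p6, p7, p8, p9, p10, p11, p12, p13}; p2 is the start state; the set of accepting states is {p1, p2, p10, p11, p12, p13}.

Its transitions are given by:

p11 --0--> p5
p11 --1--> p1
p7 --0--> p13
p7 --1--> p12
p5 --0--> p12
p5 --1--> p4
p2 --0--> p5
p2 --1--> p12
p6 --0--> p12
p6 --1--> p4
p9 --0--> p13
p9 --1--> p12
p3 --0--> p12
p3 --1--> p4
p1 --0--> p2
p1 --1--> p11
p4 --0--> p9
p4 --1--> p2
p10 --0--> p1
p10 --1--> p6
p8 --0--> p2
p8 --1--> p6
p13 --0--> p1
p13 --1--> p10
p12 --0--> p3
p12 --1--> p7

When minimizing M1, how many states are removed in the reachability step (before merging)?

1

BFS from p2 reaches {p1, p2, p3, p4, p5, p6, p7, p9, p10, p11, p12, p13}; the 1 state(s) p8 are never visited.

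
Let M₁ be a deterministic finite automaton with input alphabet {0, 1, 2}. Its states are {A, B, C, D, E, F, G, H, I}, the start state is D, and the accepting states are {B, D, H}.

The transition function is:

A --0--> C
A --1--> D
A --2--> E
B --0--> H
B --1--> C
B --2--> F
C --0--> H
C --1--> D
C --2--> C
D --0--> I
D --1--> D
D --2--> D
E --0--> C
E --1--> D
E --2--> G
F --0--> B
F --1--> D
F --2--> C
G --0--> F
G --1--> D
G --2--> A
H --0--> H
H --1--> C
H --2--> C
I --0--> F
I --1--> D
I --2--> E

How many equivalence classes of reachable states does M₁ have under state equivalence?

Every state is reachable, so we keep all 9.
Start with accepting vs non-accepting: {B,D,H} | {A,C,E,F,G,I}.
Split {B,D,H} by δ(·,0) → {B,H} and {D}.
On input 0, block {A,C,E,F,G,I} splits into {A,E,G,I} and {C,F}.
Stable partition: {B,H} | {A,E,G,I} | {D} | {C,F} — 4 equivalence classes.

4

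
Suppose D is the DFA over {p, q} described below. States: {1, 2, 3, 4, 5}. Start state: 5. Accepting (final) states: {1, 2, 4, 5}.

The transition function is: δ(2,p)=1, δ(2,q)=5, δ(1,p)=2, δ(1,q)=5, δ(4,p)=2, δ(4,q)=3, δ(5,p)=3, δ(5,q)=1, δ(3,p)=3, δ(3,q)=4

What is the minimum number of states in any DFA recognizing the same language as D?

4

All states are reachable from the start state.
Start with accepting vs non-accepting: {1,2,4,5} | {3}.
Refine {1,2,4,5} on symbol p: members go to different blocks, giving {1,2,4} and {5}.
Refine {1,2,4} on symbol q: members go to different blocks, giving {1,2} and {4}.
The partition is now stable with 4 blocks: {1,2} | {3} | {5} | {4}.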